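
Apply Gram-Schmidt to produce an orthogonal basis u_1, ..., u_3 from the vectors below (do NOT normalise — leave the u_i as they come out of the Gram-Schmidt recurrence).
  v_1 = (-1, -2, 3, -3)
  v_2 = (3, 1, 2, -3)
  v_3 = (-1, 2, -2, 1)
Orthogonal basis:
  u_1 = (-1, -2, 3, -3)
  u_2 = (79/23, 43/23, 16/23, -39/23)
  u_3 = (-433/429, 530/429, -142/429, -9/11)

Apply the Gram-Schmidt recurrence
  u_1 = v_1
  u_i = v_i − Σ_{j<i} ((v_i · u_j) / (u_j · u_j)) · u_j.

Step by step this gives:
  u_1 = (-1, -2, 3, -3)
  u_2 = (79/23, 43/23, 16/23, -39/23)
  u_3 = (-433/429, 530/429, -142/429, -9/11)

Orthogonality check:
  u_2 · u_1 = 0 (should be 0)
  u_3 · u_1 = 0 (should be 0)
  u_3 · u_2 = 0 (should be 0)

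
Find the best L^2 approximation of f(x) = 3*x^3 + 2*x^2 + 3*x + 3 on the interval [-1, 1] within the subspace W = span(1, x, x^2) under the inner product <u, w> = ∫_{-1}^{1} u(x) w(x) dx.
g(x) = 2*x^2 + 24*x/5 + 3

The best approximation g ∈ W is the orthogonal projection of f onto W. Writing g = a_0 + a_1 x + a_2 x^2, the coefficients solve the normal equations G · a = b where
  G_{ij} = <φ_i, φ_j> and b_i = <f, φ_i>, with φ_0 = 1, φ_1 = x, φ_2 = x^2.
G =
  [2, 0, 2/3]
  [0, 2/3, 0]
  [2/3, 0, 2/5],
b = (22/3, 16/5, 14/5).
Solving gives a_0 = 3, a_1 = 24/5, a_2 = 2, so
  g(x) = 2*x^2 + 24*x/5 + 3.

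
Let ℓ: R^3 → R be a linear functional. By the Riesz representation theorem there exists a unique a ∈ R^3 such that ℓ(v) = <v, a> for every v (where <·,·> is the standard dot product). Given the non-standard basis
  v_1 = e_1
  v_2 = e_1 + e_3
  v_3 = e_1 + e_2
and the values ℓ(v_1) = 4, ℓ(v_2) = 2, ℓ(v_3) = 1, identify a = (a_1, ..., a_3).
a = (4, -3, -2)

Write a = (a_1, ..., a_3) in the standard basis. For each basis vector v_i, ℓ(v_i) = <v_i, a> is a linear equation in the a_j's. Collect the n equations into a matrix system V a = ℓ, where row i of V is v_i (expressed in the standard basis). Since V is invertible (lower-triangular with 1s on the diagonal, up to permutation), solve by back-substitution:
  V =
[[1, 0, 0],
 [1, 0, 1],
 [1, 1, 0]]
  V a = (4, 2, 1)
Solving gives a = (4, -3, -2).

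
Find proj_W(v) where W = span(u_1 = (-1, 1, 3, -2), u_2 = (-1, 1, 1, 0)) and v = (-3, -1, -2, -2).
proj_W(v) = (0, 0, 0, 0)

Set up U = [u_1 | ... | u_2] ∈ R^(4×2). The projector onto W = col(U) is P = U (U^T U)^(-1) U^T.
Compute U^T U =
  [15, 5]
  [5, 3],
and U^T v = (0, 0).
Solve U^T U · c = U^T v for the coefficients: c = (0, 0). The projection is proj_W(v) = U c.
Check: (v - proj_W(v)) · u_1 = 0  (should be 0).
Check: (v - proj_W(v)) · u_2 = 0  (should be 0).
Result: proj_W(v) = (0, 0, 0, 0).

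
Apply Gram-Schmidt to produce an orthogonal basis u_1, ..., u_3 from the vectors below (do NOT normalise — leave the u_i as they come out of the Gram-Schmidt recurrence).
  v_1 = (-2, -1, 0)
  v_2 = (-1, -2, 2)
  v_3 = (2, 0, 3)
Orthogonal basis:
  u_1 = (-2, -1, 0)
  u_2 = (3/5, -6/5, 2)
  u_3 = (-10/29, 20/29, 15/29)

Apply the Gram-Schmidt recurrence
  u_1 = v_1
  u_i = v_i − Σ_{j<i} ((v_i · u_j) / (u_j · u_j)) · u_j.

Step by step this gives:
  u_1 = (-2, -1, 0)
  u_2 = (3/5, -6/5, 2)
  u_3 = (-10/29, 20/29, 15/29)

Orthogonality check:
  u_2 · u_1 = 0 (should be 0)
  u_3 · u_1 = 0 (should be 0)
  u_3 · u_2 = 0 (should be 0)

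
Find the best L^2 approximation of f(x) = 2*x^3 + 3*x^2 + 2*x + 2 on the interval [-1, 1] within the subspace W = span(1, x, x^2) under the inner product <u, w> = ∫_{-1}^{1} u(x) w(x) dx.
g(x) = 3*x^2 + 16*x/5 + 2

The best approximation g ∈ W is the orthogonal projection of f onto W. Writing g = a_0 + a_1 x + a_2 x^2, the coefficients solve the normal equations G · a = b where
  G_{ij} = <φ_i, φ_j> and b_i = <f, φ_i>, with φ_0 = 1, φ_1 = x, φ_2 = x^2.
G =
  [2, 0, 2/3]
  [0, 2/3, 0]
  [2/3, 0, 2/5],
b = (6, 32/15, 38/15).
Solving gives a_0 = 2, a_1 = 16/5, a_2 = 3, so
  g(x) = 3*x^2 + 16*x/5 + 2.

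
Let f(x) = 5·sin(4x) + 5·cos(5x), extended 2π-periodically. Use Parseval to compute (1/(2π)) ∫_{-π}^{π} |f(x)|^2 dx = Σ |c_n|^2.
Σ |c_n|^2 = 25

Expand |f|^2 and use orthogonality of {sin(nx), cos(mx)} on [-π, π]:
  ∫_{-π}^{π} sin(nx)^2 dx = π, ∫ cos(mx)^2 dx = π, and cross terms integrate to 0.
So ∫_{-π}^{π} f(x)^2 dx = 5^2 · π + 5^2 · π = (25 + 25)π.
Divide by 2π: (25 + 25)/2 = 25.
By Parseval, this equals Σ |c_n|^2.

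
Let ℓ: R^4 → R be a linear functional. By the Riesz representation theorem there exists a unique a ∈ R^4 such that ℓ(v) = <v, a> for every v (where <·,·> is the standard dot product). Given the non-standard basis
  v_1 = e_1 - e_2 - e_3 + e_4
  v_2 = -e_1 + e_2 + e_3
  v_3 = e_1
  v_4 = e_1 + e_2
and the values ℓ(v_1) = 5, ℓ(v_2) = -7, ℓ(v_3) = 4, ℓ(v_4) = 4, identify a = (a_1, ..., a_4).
a = (4, 0, -3, -2)

Write a = (a_1, ..., a_4) in the standard basis. For each basis vector v_i, ℓ(v_i) = <v_i, a> is a linear equation in the a_j's. Collect the n equations into a matrix system V a = ℓ, where row i of V is v_i (expressed in the standard basis). Since V is invertible (lower-triangular with 1s on the diagonal, up to permutation), solve by back-substitution:
  V =
[[1, -1, -1, 1],
 [-1, 1, 1, 0],
 [1, 0, 0, 0],
 [1, 1, 0, 0]]
  V a = (5, -7, 4, 4)
Solving gives a = (4, 0, -3, -2).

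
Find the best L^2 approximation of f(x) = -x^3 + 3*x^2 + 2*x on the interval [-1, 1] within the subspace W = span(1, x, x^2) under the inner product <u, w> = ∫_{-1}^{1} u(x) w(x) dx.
g(x) = 3*x^2 + 7*x/5

The best approximation g ∈ W is the orthogonal projection of f onto W. Writing g = a_0 + a_1 x + a_2 x^2, the coefficients solve the normal equations G · a = b where
  G_{ij} = <φ_i, φ_j> and b_i = <f, φ_i>, with φ_0 = 1, φ_1 = x, φ_2 = x^2.
G =
  [2, 0, 2/3]
  [0, 2/3, 0]
  [2/3, 0, 2/5],
b = (2, 14/15, 6/5).
Solving gives a_0 = 0, a_1 = 7/5, a_2 = 3, so
  g(x) = 3*x^2 + 7*x/5.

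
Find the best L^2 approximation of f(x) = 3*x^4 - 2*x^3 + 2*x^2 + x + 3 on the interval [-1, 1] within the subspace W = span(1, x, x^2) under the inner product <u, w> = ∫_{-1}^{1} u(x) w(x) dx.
g(x) = 32*x^2/7 - x/5 + 96/35

The best approximation g ∈ W is the orthogonal projection of f onto W. Writing g = a_0 + a_1 x + a_2 x^2, the coefficients solve the normal equations G · a = b where
  G_{ij} = <φ_i, φ_j> and b_i = <f, φ_i>, with φ_0 = 1, φ_1 = x, φ_2 = x^2.
G =
  [2, 0, 2/3]
  [0, 2/3, 0]
  [2/3, 0, 2/5],
b = (128/15, -2/15, 128/35).
Solving gives a_0 = 96/35, a_1 = -1/5, a_2 = 32/7, so
  g(x) = 32*x^2/7 - x/5 + 96/35.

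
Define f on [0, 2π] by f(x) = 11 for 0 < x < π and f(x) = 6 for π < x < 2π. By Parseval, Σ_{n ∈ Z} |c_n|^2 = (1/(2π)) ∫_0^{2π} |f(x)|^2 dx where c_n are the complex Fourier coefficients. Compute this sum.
Σ |c_n|^2 = 157/2

Parseval equates the L^2 energy of f (normalised by 1/(2π)) with the ℓ^2 sum of its Fourier coefficients: (1/(2π)) ∫_0^{2π} |f|^2 = Σ |c_n|^2.
Compute the left side: (1/(2π)) [∫_0^π 11^2 dx + ∫_π^{2π} 6^2 dx] = (1/(2π)) · (121π + 36π) = (121 + 36)/2 = 157/2.
So Σ_{n ∈ Z} |c_n|^2 = 157/2.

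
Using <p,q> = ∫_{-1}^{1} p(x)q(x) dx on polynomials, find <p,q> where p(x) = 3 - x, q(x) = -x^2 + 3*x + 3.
<p,q> = 14

Expand the product: p(x)·q(x) = x^3 - 6*x^2 + 6*x + 9.
∫_{-1}^{1} of each monomial x^k gives [2/(k+1) if k even, 0 if k odd]. Integrating term-by-term (or equivalently evaluating the antiderivative F(x) = x^4/4 - 2*x^3 + 3*x^2 + 9*x at the endpoints):
  F(1) − F(−1) = 41/4 − (-15/4) = 14.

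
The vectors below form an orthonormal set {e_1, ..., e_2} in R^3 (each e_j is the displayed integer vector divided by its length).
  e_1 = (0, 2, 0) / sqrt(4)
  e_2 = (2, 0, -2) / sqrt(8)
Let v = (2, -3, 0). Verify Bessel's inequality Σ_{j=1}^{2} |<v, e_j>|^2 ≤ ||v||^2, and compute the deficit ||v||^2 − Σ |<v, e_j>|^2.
Σ |<v, e_j>|^2 = 11; ||v||^2 = 13; deficit = 2

Write each e_j = u_j / sqrt(<u_j, u_j>) where u_j is the displayed integer vector. Then <v, e_j> = <v, u_j> / sqrt(<u_j, u_j>), so |<v, e_j>|^2 = <v, u_j>^2 / <u_j, u_j>.
Coefficients: <v, e_1> = -6/sqrt(4), <v, e_2> = 4/sqrt(8).
Square and sum: Σ |<v, e_j>|^2 = 11.
Compute ||v||^2 = v·v = 13.
Deficit = 13 − 11 = 2 ≥ 0, confirming Bessel's inequality. (The deficit equals ||v − Σ <v,e_j> e_j||^2, the squared distance from v to span{e_j}.)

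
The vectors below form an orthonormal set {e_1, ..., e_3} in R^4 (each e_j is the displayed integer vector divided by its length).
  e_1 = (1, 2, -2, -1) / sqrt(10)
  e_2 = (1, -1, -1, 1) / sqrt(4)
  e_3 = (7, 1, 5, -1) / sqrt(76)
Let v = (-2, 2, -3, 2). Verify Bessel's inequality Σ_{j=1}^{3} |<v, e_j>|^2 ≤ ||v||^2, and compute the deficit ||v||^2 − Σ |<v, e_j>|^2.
Σ |<v, e_j>|^2 = 1417/95; ||v||^2 = 21; deficit = 578/95

Write each e_j = u_j / sqrt(<u_j, u_j>) where u_j is the displayed integer vector. Then <v, e_j> = <v, u_j> / sqrt(<u_j, u_j>), so |<v, e_j>|^2 = <v, u_j>^2 / <u_j, u_j>.
Coefficients: <v, e_1> = 6/sqrt(10), <v, e_2> = 1/sqrt(4), <v, e_3> = -29/sqrt(76).
Square and sum: Σ |<v, e_j>|^2 = 1417/95.
Compute ||v||^2 = v·v = 21.
Deficit = 21 − 1417/95 = 578/95 ≥ 0, confirming Bessel's inequality. (The deficit equals ||v − Σ <v,e_j> e_j||^2, the squared distance from v to span{e_j}.)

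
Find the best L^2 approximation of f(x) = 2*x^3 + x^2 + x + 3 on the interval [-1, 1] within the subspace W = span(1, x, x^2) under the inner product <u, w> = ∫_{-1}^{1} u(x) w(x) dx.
g(x) = x^2 + 11*x/5 + 3

The best approximation g ∈ W is the orthogonal projection of f onto W. Writing g = a_0 + a_1 x + a_2 x^2, the coefficients solve the normal equations G · a = b where
  G_{ij} = <φ_i, φ_j> and b_i = <f, φ_i>, with φ_0 = 1, φ_1 = x, φ_2 = x^2.
G =
  [2, 0, 2/3]
  [0, 2/3, 0]
  [2/3, 0, 2/5],
b = (20/3, 22/15, 12/5).
Solving gives a_0 = 3, a_1 = 11/5, a_2 = 1, so
  g(x) = x^2 + 11*x/5 + 3.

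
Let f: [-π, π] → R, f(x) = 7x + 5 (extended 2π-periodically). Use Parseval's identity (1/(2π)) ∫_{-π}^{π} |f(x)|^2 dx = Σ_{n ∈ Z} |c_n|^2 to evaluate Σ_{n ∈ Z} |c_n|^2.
Σ |c_n|^2 = 49π^2/3 + 25

Expand and integrate term by term over [-π, π]:
  ∫ (7x)^2 dx = 49·(2π^3/3); ∫ 2·7·(5)·x dx = 0 (odd integrand); ∫ 5^2 dx = 25·2π.
So (1/(2π)) ∫_{-π}^{π} (7x + 5)^2 dx = 49π^2/3 + 25 = 49π^2/3 + 25.
Parseval ⇒ Σ |c_n|^2 = 49π^2/3 + 25.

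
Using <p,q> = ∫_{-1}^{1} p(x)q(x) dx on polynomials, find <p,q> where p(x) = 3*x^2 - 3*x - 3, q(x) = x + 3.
<p,q> = -14

Expand the product: p(x)·q(x) = 3*x^3 + 6*x^2 - 12*x - 9.
∫_{-1}^{1} of each monomial x^k gives [2/(k+1) if k even, 0 if k odd]. Integrating term-by-term (or equivalently evaluating the antiderivative F(x) = 3*x^4/4 + 2*x^3 - 6*x^2 - 9*x at the endpoints):
  F(1) − F(−1) = -49/4 − (7/4) = -14.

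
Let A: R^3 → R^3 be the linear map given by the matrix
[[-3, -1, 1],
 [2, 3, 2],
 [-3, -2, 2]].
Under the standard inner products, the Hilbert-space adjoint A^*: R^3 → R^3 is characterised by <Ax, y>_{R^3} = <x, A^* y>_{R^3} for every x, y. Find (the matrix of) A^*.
A^* = A^T =
[[-3, 2, -3],
 [-1, 3, -2],
 [1, 2, 2]]

For real matrices with standard dot products, the defining identity <Ax, y> = <x, A^* y> gives (Ax)^T y = x^T (A^*) y, i.e. x^T A^T y = x^T (A^*) y. Since this holds for all x, y, we must have A^* = A^T. Therefore
A^* =
[[-3, 2, -3],
 [-1, 3, -2],
 [1, 2, 2]].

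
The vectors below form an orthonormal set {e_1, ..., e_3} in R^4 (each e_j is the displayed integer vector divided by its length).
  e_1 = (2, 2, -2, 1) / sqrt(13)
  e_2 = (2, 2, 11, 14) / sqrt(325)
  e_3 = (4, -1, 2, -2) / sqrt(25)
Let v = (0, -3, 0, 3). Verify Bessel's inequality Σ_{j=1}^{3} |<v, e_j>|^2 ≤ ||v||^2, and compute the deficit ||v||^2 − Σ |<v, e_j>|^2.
Σ |<v, e_j>|^2 = 126/25; ||v||^2 = 18; deficit = 324/25

Write each e_j = u_j / sqrt(<u_j, u_j>) where u_j is the displayed integer vector. Then <v, e_j> = <v, u_j> / sqrt(<u_j, u_j>), so |<v, e_j>|^2 = <v, u_j>^2 / <u_j, u_j>.
Coefficients: <v, e_1> = -3/sqrt(13), <v, e_2> = 36/sqrt(325), <v, e_3> = -3/sqrt(25).
Square and sum: Σ |<v, e_j>|^2 = 126/25.
Compute ||v||^2 = v·v = 18.
Deficit = 18 − 126/25 = 324/25 ≥ 0, confirming Bessel's inequality. (The deficit equals ||v − Σ <v,e_j> e_j||^2, the squared distance from v to span{e_j}.)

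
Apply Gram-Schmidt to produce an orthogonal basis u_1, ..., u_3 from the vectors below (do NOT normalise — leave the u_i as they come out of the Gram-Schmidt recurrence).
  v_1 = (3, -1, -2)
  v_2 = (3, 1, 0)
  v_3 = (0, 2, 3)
Orthogonal basis:
  u_1 = (3, -1, -2)
  u_2 = (9/7, 11/7, 8/7)
  u_3 = (3/19, -9/19, 9/19)

Apply the Gram-Schmidt recurrence
  u_1 = v_1
  u_i = v_i − Σ_{j<i} ((v_i · u_j) / (u_j · u_j)) · u_j.

Step by step this gives:
  u_1 = (3, -1, -2)
  u_2 = (9/7, 11/7, 8/7)
  u_3 = (3/19, -9/19, 9/19)

Orthogonality check:
  u_2 · u_1 = 0 (should be 0)
  u_3 · u_1 = 0 (should be 0)
  u_3 · u_2 = 0 (should be 0)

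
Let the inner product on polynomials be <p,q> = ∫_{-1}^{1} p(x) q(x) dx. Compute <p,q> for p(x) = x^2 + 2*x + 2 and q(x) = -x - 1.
<p,q> = -6

Expand the product: p(x)·q(x) = -x^3 - 3*x^2 - 4*x - 2.
∫_{-1}^{1} of each monomial x^k gives [2/(k+1) if k even, 0 if k odd]. Integrating term-by-term (or equivalently evaluating the antiderivative F(x) = -x^4/4 - x^3 - 2*x^2 - 2*x at the endpoints):
  F(1) − F(−1) = -21/4 − (3/4) = -6.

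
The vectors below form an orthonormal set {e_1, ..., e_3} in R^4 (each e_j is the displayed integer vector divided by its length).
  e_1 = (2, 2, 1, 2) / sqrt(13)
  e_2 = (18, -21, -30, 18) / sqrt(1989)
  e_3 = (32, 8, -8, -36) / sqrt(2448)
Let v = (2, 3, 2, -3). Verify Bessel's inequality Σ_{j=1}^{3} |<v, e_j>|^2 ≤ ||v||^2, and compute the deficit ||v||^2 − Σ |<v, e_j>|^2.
Σ |<v, e_j>|^2 = 26; ||v||^2 = 26; deficit = 0

Write each e_j = u_j / sqrt(<u_j, u_j>) where u_j is the displayed integer vector. Then <v, e_j> = <v, u_j> / sqrt(<u_j, u_j>), so |<v, e_j>|^2 = <v, u_j>^2 / <u_j, u_j>.
Coefficients: <v, e_1> = 6/sqrt(13), <v, e_2> = -141/sqrt(1989), <v, e_3> = 180/sqrt(2448).
Square and sum: Σ |<v, e_j>|^2 = 26.
Compute ||v||^2 = v·v = 26.
Deficit = 26 − 26 = 0 ≥ 0, confirming Bessel's inequality. (The deficit equals ||v − Σ <v,e_j> e_j||^2, the squared distance from v to span{e_j}.)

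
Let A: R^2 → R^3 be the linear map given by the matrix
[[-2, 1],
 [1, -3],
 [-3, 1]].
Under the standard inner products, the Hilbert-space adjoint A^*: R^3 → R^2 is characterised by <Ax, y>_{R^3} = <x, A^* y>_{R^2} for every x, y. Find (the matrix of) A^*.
A^* = A^T =
[[-2, 1, -3],
 [1, -3, 1]]

For real matrices with standard dot products, the defining identity <Ax, y> = <x, A^* y> gives (Ax)^T y = x^T (A^*) y, i.e. x^T A^T y = x^T (A^*) y. Since this holds for all x, y, we must have A^* = A^T. Therefore
A^* =
[[-2, 1, -3],
 [1, -3, 1]].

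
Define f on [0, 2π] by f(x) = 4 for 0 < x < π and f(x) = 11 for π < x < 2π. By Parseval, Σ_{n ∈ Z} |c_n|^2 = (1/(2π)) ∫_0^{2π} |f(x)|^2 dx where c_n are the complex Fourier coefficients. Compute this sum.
Σ |c_n|^2 = 137/2

Parseval equates the L^2 energy of f (normalised by 1/(2π)) with the ℓ^2 sum of its Fourier coefficients: (1/(2π)) ∫_0^{2π} |f|^2 = Σ |c_n|^2.
Compute the left side: (1/(2π)) [∫_0^π 4^2 dx + ∫_π^{2π} 11^2 dx] = (1/(2π)) · (16π + 121π) = (16 + 121)/2 = 137/2.
So Σ_{n ∈ Z} |c_n|^2 = 137/2.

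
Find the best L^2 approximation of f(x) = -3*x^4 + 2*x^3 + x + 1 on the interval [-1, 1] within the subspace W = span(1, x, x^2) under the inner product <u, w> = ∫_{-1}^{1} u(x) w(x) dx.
g(x) = -18*x^2/7 + 11*x/5 + 44/35

The best approximation g ∈ W is the orthogonal projection of f onto W. Writing g = a_0 + a_1 x + a_2 x^2, the coefficients solve the normal equations G · a = b where
  G_{ij} = <φ_i, φ_j> and b_i = <f, φ_i>, with φ_0 = 1, φ_1 = x, φ_2 = x^2.
G =
  [2, 0, 2/3]
  [0, 2/3, 0]
  [2/3, 0, 2/5],
b = (4/5, 22/15, -4/21).
Solving gives a_0 = 44/35, a_1 = 11/5, a_2 = -18/7, so
  g(x) = -18*x^2/7 + 11*x/5 + 44/35.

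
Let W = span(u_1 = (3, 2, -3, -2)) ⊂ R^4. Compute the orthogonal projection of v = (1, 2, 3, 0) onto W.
proj_W(v) = (-3/13, -2/13, 3/13, 2/13)

Set up U = [u_1 | ... | u_1] ∈ R^(4×1). The projector onto W = col(U) is P = U (U^T U)^(-1) U^T.
Compute U^T U =
  [26],
and U^T v = (-2).
Solve U^T U · c = U^T v for the coefficients: c = (-1/13). The projection is proj_W(v) = U c.
Check: (v - proj_W(v)) · u_1 = 0  (should be 0).
Result: proj_W(v) = (-3/13, -2/13, 3/13, 2/13).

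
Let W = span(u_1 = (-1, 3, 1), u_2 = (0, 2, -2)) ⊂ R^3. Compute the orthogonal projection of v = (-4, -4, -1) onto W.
proj_W(v) = (2/3, -17/6, 1/6)

Set up U = [u_1 | ... | u_2] ∈ R^(3×2). The projector onto W = col(U) is P = U (U^T U)^(-1) U^T.
Compute U^T U =
  [11, 4]
  [4, 8],
and U^T v = (-9, -6).
Solve U^T U · c = U^T v for the coefficients: c = (-2/3, -5/12). The projection is proj_W(v) = U c.
Check: (v - proj_W(v)) · u_1 = 0  (should be 0).
Check: (v - proj_W(v)) · u_2 = 0  (should be 0).
Result: proj_W(v) = (2/3, -17/6, 1/6).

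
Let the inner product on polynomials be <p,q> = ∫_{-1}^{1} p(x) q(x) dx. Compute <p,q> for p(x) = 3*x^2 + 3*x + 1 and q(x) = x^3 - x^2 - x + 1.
<p,q> = 4/3

Expand the product: p(x)·q(x) = 3*x^5 - 5*x^3 - x^2 + 2*x + 1.
∫_{-1}^{1} of each monomial x^k gives [2/(k+1) if k even, 0 if k odd]. Integrating term-by-term (or equivalently evaluating the antiderivative F(x) = x^6/2 - 5*x^4/4 - x^3/3 + x^2 + x at the endpoints):
  F(1) − F(−1) = 11/12 − (-5/12) = 4/3.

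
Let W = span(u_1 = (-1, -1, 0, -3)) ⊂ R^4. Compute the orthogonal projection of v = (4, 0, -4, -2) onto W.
proj_W(v) = (-2/11, -2/11, 0, -6/11)

Set up U = [u_1 | ... | u_1] ∈ R^(4×1). The projector onto W = col(U) is P = U (U^T U)^(-1) U^T.
Compute U^T U =
  [11],
and U^T v = (2).
Solve U^T U · c = U^T v for the coefficients: c = (2/11). The projection is proj_W(v) = U c.
Check: (v - proj_W(v)) · u_1 = 0  (should be 0).
Result: proj_W(v) = (-2/11, -2/11, 0, -6/11).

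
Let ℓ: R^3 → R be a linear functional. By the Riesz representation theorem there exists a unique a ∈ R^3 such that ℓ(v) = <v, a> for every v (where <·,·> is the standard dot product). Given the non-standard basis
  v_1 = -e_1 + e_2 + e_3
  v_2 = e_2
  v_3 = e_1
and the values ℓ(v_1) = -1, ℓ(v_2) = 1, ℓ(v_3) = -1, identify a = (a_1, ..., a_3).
a = (-1, 1, -3)

Write a = (a_1, ..., a_3) in the standard basis. For each basis vector v_i, ℓ(v_i) = <v_i, a> is a linear equation in the a_j's. Collect the n equations into a matrix system V a = ℓ, where row i of V is v_i (expressed in the standard basis). Since V is invertible (lower-triangular with 1s on the diagonal, up to permutation), solve by back-substitution:
  V =
[[-1, 1, 1],
 [0, 1, 0],
 [1, 0, 0]]
  V a = (-1, 1, -1)
Solving gives a = (-1, 1, -3).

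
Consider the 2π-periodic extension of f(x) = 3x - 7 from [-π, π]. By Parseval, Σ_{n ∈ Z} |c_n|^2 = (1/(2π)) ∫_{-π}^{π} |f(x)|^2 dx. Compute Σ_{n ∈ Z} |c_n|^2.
Σ |c_n|^2 = 3π^2 + 49

Expand and integrate term by term over [-π, π]:
  ∫ (3x)^2 dx = 9·(2π^3/3); ∫ 2·3·(-7)·x dx = 0 (odd integrand); ∫ (-7)^2 dx = 49·2π.
So (1/(2π)) ∫_{-π}^{π} (3x - 7)^2 dx = 9π^2/3 + 49 = 3π^2 + 49.
Parseval ⇒ Σ |c_n|^2 = 3π^2 + 49.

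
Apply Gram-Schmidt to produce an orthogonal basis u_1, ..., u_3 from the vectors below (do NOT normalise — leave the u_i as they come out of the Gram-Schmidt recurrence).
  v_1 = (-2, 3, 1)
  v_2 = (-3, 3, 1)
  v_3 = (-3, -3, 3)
Orthogonal basis:
  u_1 = (-2, 3, 1)
  u_2 = (-5/7, -3/7, -1/7)
  u_3 = (0, -6/5, 18/5)

Apply the Gram-Schmidt recurrence
  u_1 = v_1
  u_i = v_i − Σ_{j<i} ((v_i · u_j) / (u_j · u_j)) · u_j.

Step by step this gives:
  u_1 = (-2, 3, 1)
  u_2 = (-5/7, -3/7, -1/7)
  u_3 = (0, -6/5, 18/5)

Orthogonality check:
  u_2 · u_1 = 0 (should be 0)
  u_3 · u_1 = 0 (should be 0)
  u_3 · u_2 = 0 (should be 0)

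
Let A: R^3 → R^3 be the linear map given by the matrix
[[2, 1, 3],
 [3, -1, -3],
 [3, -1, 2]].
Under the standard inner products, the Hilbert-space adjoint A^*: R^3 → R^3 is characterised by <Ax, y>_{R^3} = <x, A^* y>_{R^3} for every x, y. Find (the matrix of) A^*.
A^* = A^T =
[[2, 3, 3],
 [1, -1, -1],
 [3, -3, 2]]

For real matrices with standard dot products, the defining identity <Ax, y> = <x, A^* y> gives (Ax)^T y = x^T (A^*) y, i.e. x^T A^T y = x^T (A^*) y. Since this holds for all x, y, we must have A^* = A^T. Therefore
A^* =
[[2, 3, 3],
 [1, -1, -1],
 [3, -3, 2]].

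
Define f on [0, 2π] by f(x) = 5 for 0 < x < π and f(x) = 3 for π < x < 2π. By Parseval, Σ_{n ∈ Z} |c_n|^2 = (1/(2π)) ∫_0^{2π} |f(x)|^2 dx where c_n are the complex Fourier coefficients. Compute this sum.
Σ |c_n|^2 = 17

Parseval equates the L^2 energy of f (normalised by 1/(2π)) with the ℓ^2 sum of its Fourier coefficients: (1/(2π)) ∫_0^{2π} |f|^2 = Σ |c_n|^2.
Compute the left side: (1/(2π)) [∫_0^π 5^2 dx + ∫_π^{2π} 3^2 dx] = (1/(2π)) · (25π + 9π) = (25 + 9)/2 = 17.
So Σ_{n ∈ Z} |c_n|^2 = 17.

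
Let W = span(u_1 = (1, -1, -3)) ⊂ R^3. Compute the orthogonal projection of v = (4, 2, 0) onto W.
proj_W(v) = (2/11, -2/11, -6/11)

Set up U = [u_1 | ... | u_1] ∈ R^(3×1). The projector onto W = col(U) is P = U (U^T U)^(-1) U^T.
Compute U^T U =
  [11],
and U^T v = (2).
Solve U^T U · c = U^T v for the coefficients: c = (2/11). The projection is proj_W(v) = U c.
Check: (v - proj_W(v)) · u_1 = 0  (should be 0).
Result: proj_W(v) = (2/11, -2/11, -6/11).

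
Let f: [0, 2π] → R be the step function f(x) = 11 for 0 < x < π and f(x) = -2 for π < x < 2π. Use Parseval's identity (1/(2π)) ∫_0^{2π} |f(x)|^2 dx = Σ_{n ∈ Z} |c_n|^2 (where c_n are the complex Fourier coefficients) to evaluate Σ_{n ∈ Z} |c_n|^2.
Σ |c_n|^2 = 125/2

Parseval equates the L^2 energy of f (normalised by 1/(2π)) with the ℓ^2 sum of its Fourier coefficients: (1/(2π)) ∫_0^{2π} |f|^2 = Σ |c_n|^2.
Compute the left side: (1/(2π)) [∫_0^π 11^2 dx + ∫_π^{2π} (-2)^2 dx] = (1/(2π)) · (121π + 4π) = (121 + 4)/2 = 125/2.
So Σ_{n ∈ Z} |c_n|^2 = 125/2.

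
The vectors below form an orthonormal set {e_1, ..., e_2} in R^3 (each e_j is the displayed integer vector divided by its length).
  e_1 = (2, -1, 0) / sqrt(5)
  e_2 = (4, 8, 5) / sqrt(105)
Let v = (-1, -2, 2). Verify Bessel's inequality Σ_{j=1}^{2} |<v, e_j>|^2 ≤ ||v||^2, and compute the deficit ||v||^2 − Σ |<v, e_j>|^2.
Σ |<v, e_j>|^2 = 20/21; ||v||^2 = 9; deficit = 169/21

Write each e_j = u_j / sqrt(<u_j, u_j>) where u_j is the displayed integer vector. Then <v, e_j> = <v, u_j> / sqrt(<u_j, u_j>), so |<v, e_j>|^2 = <v, u_j>^2 / <u_j, u_j>.
Coefficients: <v, e_1> = 0/sqrt(5), <v, e_2> = -10/sqrt(105).
Square and sum: Σ |<v, e_j>|^2 = 20/21.
Compute ||v||^2 = v·v = 9.
Deficit = 9 − 20/21 = 169/21 ≥ 0, confirming Bessel's inequality. (The deficit equals ||v − Σ <v,e_j> e_j||^2, the squared distance from v to span{e_j}.)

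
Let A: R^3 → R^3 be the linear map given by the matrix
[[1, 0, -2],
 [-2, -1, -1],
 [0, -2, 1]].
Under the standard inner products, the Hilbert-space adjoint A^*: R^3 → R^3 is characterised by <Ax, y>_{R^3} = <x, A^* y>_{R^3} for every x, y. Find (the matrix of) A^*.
A^* = A^T =
[[1, -2, 0],
 [0, -1, -2],
 [-2, -1, 1]]

For real matrices with standard dot products, the defining identity <Ax, y> = <x, A^* y> gives (Ax)^T y = x^T (A^*) y, i.e. x^T A^T y = x^T (A^*) y. Since this holds for all x, y, we must have A^* = A^T. Therefore
A^* =
[[1, -2, 0],
 [0, -1, -2],
 [-2, -1, 1]].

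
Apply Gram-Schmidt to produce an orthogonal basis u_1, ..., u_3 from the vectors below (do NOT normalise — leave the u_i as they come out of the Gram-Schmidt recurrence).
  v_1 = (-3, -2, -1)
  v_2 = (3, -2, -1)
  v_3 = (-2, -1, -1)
Orthogonal basis:
  u_1 = (-3, -2, -1)
  u_2 = (15/7, -18/7, -9/7)
  u_3 = (0, 1/5, -2/5)

Apply the Gram-Schmidt recurrence
  u_1 = v_1
  u_i = v_i − Σ_{j<i} ((v_i · u_j) / (u_j · u_j)) · u_j.

Step by step this gives:
  u_1 = (-3, -2, -1)
  u_2 = (15/7, -18/7, -9/7)
  u_3 = (0, 1/5, -2/5)

Orthogonality check:
  u_2 · u_1 = 0 (should be 0)
  u_3 · u_1 = 0 (should be 0)
  u_3 · u_2 = 0 (should be 0)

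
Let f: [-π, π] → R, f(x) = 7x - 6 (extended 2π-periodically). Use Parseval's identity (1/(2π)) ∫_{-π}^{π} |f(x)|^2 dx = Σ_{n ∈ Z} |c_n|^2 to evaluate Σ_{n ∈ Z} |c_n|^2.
Σ |c_n|^2 = 49π^2/3 + 36

Expand and integrate term by term over [-π, π]:
  ∫ (7x)^2 dx = 49·(2π^3/3); ∫ 2·7·(-6)·x dx = 0 (odd integrand); ∫ (-6)^2 dx = 36·2π.
So (1/(2π)) ∫_{-π}^{π} (7x - 6)^2 dx = 49π^2/3 + 36 = 49π^2/3 + 36.
Parseval ⇒ Σ |c_n|^2 = 49π^2/3 + 36.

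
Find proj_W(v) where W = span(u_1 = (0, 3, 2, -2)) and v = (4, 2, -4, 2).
proj_W(v) = (0, -18/17, -12/17, 12/17)

Set up U = [u_1 | ... | u_1] ∈ R^(4×1). The projector onto W = col(U) is P = U (U^T U)^(-1) U^T.
Compute U^T U =
  [17],
and U^T v = (-6).
Solve U^T U · c = U^T v for the coefficients: c = (-6/17). The projection is proj_W(v) = U c.
Check: (v - proj_W(v)) · u_1 = 0  (should be 0).
Result: proj_W(v) = (0, -18/17, -12/17, 12/17).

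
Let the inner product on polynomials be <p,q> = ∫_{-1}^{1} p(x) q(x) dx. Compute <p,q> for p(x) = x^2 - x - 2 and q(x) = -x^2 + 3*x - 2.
<p,q> = 28/5

Expand the product: p(x)·q(x) = -x^4 + 4*x^3 - 3*x^2 - 4*x + 4.
∫_{-1}^{1} of each monomial x^k gives [2/(k+1) if k even, 0 if k odd]. Integrating term-by-term (or equivalently evaluating the antiderivative F(x) = -x^5/5 + x^4 - x^3 - 2*x^2 + 4*x at the endpoints):
  F(1) − F(−1) = 9/5 − (-19/5) = 28/5.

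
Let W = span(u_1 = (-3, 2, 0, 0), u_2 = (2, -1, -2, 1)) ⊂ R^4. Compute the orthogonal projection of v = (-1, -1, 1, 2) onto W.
proj_W(v) = (-8/33, 3/22, 5/33, -5/66)

Set up U = [u_1 | ... | u_2] ∈ R^(4×2). The projector onto W = col(U) is P = U (U^T U)^(-1) U^T.
Compute U^T U =
  [13, -8]
  [-8, 10],
and U^T v = (1, -1).
Solve U^T U · c = U^T v for the coefficients: c = (1/33, -5/66). The projection is proj_W(v) = U c.
Check: (v - proj_W(v)) · u_1 = 0  (should be 0).
Check: (v - proj_W(v)) · u_2 = 0  (should be 0).
Result: proj_W(v) = (-8/33, 3/22, 5/33, -5/66).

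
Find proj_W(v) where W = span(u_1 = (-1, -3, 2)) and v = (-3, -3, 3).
proj_W(v) = (-9/7, -27/7, 18/7)

Set up U = [u_1 | ... | u_1] ∈ R^(3×1). The projector onto W = col(U) is P = U (U^T U)^(-1) U^T.
Compute U^T U =
  [14],
and U^T v = (18).
Solve U^T U · c = U^T v for the coefficients: c = (9/7). The projection is proj_W(v) = U c.
Check: (v - proj_W(v)) · u_1 = 0  (should be 0).
Result: proj_W(v) = (-9/7, -27/7, 18/7).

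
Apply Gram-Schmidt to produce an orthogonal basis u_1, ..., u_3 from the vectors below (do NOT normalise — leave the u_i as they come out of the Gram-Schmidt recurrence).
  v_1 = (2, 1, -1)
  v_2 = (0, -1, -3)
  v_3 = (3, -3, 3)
Orthogonal basis:
  u_1 = (2, 1, -1)
  u_2 = (-2/3, -4/3, -8/3)
  u_3 = (18/7, -27/7, 9/7)

Apply the Gram-Schmidt recurrence
  u_1 = v_1
  u_i = v_i − Σ_{j<i} ((v_i · u_j) / (u_j · u_j)) · u_j.

Step by step this gives:
  u_1 = (2, 1, -1)
  u_2 = (-2/3, -4/3, -8/3)
  u_3 = (18/7, -27/7, 9/7)

Orthogonality check:
  u_2 · u_1 = 0 (should be 0)
  u_3 · u_1 = 0 (should be 0)
  u_3 · u_2 = 0 (should be 0)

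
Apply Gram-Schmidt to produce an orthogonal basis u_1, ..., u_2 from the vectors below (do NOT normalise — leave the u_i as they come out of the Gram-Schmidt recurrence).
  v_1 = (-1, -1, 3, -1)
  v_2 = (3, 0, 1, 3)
Orthogonal basis:
  u_1 = (-1, -1, 3, -1)
  u_2 = (11/4, -1/4, 7/4, 11/4)

Apply the Gram-Schmidt recurrence
  u_1 = v_1
  u_i = v_i − Σ_{j<i} ((v_i · u_j) / (u_j · u_j)) · u_j.

Step by step this gives:
  u_1 = (-1, -1, 3, -1)
  u_2 = (11/4, -1/4, 7/4, 11/4)

Orthogonality check:
  u_2 · u_1 = 0 (should be 0)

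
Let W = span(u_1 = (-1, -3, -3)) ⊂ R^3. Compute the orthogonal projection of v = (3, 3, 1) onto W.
proj_W(v) = (15/19, 45/19, 45/19)

Set up U = [u_1 | ... | u_1] ∈ R^(3×1). The projector onto W = col(U) is P = U (U^T U)^(-1) U^T.
Compute U^T U =
  [19],
and U^T v = (-15).
Solve U^T U · c = U^T v for the coefficients: c = (-15/19). The projection is proj_W(v) = U c.
Check: (v - proj_W(v)) · u_1 = 0  (should be 0).
Result: proj_W(v) = (15/19, 45/19, 45/19).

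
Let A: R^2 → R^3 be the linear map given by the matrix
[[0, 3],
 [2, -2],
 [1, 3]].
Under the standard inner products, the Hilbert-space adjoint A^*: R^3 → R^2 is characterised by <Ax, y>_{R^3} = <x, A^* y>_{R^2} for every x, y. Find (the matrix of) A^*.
A^* = A^T =
[[0, 2, 1],
 [3, -2, 3]]

For real matrices with standard dot products, the defining identity <Ax, y> = <x, A^* y> gives (Ax)^T y = x^T (A^*) y, i.e. x^T A^T y = x^T (A^*) y. Since this holds for all x, y, we must have A^* = A^T. Therefore
A^* =
[[0, 2, 1],
 [3, -2, 3]].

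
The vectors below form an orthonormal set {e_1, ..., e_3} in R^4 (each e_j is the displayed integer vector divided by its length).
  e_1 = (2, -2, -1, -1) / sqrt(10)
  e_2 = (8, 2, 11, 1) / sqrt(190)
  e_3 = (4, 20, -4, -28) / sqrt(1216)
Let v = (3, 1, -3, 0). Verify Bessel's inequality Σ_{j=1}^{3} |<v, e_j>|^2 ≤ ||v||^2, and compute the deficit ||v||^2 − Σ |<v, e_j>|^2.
Σ |<v, e_j>|^2 = 27/4; ||v||^2 = 19; deficit = 49/4

Write each e_j = u_j / sqrt(<u_j, u_j>) where u_j is the displayed integer vector. Then <v, e_j> = <v, u_j> / sqrt(<u_j, u_j>), so |<v, e_j>|^2 = <v, u_j>^2 / <u_j, u_j>.
Coefficients: <v, e_1> = 7/sqrt(10), <v, e_2> = -7/sqrt(190), <v, e_3> = 44/sqrt(1216).
Square and sum: Σ |<v, e_j>|^2 = 27/4.
Compute ||v||^2 = v·v = 19.
Deficit = 19 − 27/4 = 49/4 ≥ 0, confirming Bessel's inequality. (The deficit equals ||v − Σ <v,e_j> e_j||^2, the squared distance from v to span{e_j}.)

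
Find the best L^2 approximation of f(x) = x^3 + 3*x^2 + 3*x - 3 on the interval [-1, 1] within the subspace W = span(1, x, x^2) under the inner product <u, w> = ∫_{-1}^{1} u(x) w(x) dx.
g(x) = 3*x^2 + 18*x/5 - 3

The best approximation g ∈ W is the orthogonal projection of f onto W. Writing g = a_0 + a_1 x + a_2 x^2, the coefficients solve the normal equations G · a = b where
  G_{ij} = <φ_i, φ_j> and b_i = <f, φ_i>, with φ_0 = 1, φ_1 = x, φ_2 = x^2.
G =
  [2, 0, 2/3]
  [0, 2/3, 0]
  [2/3, 0, 2/5],
b = (-4, 12/5, -4/5).
Solving gives a_0 = -3, a_1 = 18/5, a_2 = 3, so
  g(x) = 3*x^2 + 18*x/5 - 3.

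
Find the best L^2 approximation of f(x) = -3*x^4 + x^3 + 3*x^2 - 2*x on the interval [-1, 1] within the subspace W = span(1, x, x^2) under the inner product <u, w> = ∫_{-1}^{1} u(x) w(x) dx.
g(x) = 3*x^2/7 - 7*x/5 + 9/35

The best approximation g ∈ W is the orthogonal projection of f onto W. Writing g = a_0 + a_1 x + a_2 x^2, the coefficients solve the normal equations G · a = b where
  G_{ij} = <φ_i, φ_j> and b_i = <f, φ_i>, with φ_0 = 1, φ_1 = x, φ_2 = x^2.
G =
  [2, 0, 2/3]
  [0, 2/3, 0]
  [2/3, 0, 2/5],
b = (4/5, -14/15, 12/35).
Solving gives a_0 = 9/35, a_1 = -7/5, a_2 = 3/7, so
  g(x) = 3*x^2/7 - 7*x/5 + 9/35.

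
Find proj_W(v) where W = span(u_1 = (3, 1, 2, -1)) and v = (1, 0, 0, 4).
proj_W(v) = (-1/5, -1/15, -2/15, 1/15)

Set up U = [u_1 | ... | u_1] ∈ R^(4×1). The projector onto W = col(U) is P = U (U^T U)^(-1) U^T.
Compute U^T U =
  [15],
and U^T v = (-1).
Solve U^T U · c = U^T v for the coefficients: c = (-1/15). The projection is proj_W(v) = U c.
Check: (v - proj_W(v)) · u_1 = 0  (should be 0).
Result: proj_W(v) = (-1/5, -1/15, -2/15, 1/15).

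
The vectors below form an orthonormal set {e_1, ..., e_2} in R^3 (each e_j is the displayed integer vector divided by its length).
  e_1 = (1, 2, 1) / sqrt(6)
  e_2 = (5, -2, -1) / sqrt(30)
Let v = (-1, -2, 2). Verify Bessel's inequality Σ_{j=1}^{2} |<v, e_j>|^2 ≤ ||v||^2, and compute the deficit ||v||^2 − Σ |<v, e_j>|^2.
Σ |<v, e_j>|^2 = 9/5; ||v||^2 = 9; deficit = 36/5

Write each e_j = u_j / sqrt(<u_j, u_j>) where u_j is the displayed integer vector. Then <v, e_j> = <v, u_j> / sqrt(<u_j, u_j>), so |<v, e_j>|^2 = <v, u_j>^2 / <u_j, u_j>.
Coefficients: <v, e_1> = -3/sqrt(6), <v, e_2> = -3/sqrt(30).
Square and sum: Σ |<v, e_j>|^2 = 9/5.
Compute ||v||^2 = v·v = 9.
Deficit = 9 − 9/5 = 36/5 ≥ 0, confirming Bessel's inequality. (The deficit equals ||v − Σ <v,e_j> e_j||^2, the squared distance from v to span{e_j}.)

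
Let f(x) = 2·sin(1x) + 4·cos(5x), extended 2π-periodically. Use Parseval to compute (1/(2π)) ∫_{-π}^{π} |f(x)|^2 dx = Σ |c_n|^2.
Σ |c_n|^2 = 10

Expand |f|^2 and use orthogonality of {sin(nx), cos(mx)} on [-π, π]:
  ∫_{-π}^{π} sin(nx)^2 dx = π, ∫ cos(mx)^2 dx = π, and cross terms integrate to 0.
So ∫_{-π}^{π} f(x)^2 dx = 2^2 · π + 4^2 · π = (4 + 16)π.
Divide by 2π: (4 + 16)/2 = 10.
By Parseval, this equals Σ |c_n|^2.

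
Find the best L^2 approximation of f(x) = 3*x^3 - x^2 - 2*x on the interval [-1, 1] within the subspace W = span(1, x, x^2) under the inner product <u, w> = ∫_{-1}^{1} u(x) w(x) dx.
g(x) = -x^2 - x/5

The best approximation g ∈ W is the orthogonal projection of f onto W. Writing g = a_0 + a_1 x + a_2 x^2, the coefficients solve the normal equations G · a = b where
  G_{ij} = <φ_i, φ_j> and b_i = <f, φ_i>, with φ_0 = 1, φ_1 = x, φ_2 = x^2.
G =
  [2, 0, 2/3]
  [0, 2/3, 0]
  [2/3, 0, 2/5],
b = (-2/3, -2/15, -2/5).
Solving gives a_0 = 0, a_1 = -1/5, a_2 = -1, so
  g(x) = -x^2 - x/5.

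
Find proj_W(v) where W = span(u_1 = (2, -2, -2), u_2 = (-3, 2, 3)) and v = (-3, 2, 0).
proj_W(v) = (-3/2, 2, 3/2)

Set up U = [u_1 | ... | u_2] ∈ R^(3×2). The projector onto W = col(U) is P = U (U^T U)^(-1) U^T.
Compute U^T U =
  [12, -16]
  [-16, 22],
and U^T v = (-10, 13).
Solve U^T U · c = U^T v for the coefficients: c = (-3/2, -1/2). The projection is proj_W(v) = U c.
Check: (v - proj_W(v)) · u_1 = 0  (should be 0).
Check: (v - proj_W(v)) · u_2 = 0  (should be 0).
Result: proj_W(v) = (-3/2, 2, 3/2).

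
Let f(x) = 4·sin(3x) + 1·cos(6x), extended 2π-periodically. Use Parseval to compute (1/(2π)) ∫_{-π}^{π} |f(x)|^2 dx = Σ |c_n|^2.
Σ |c_n|^2 = 17/2

Expand |f|^2 and use orthogonality of {sin(nx), cos(mx)} on [-π, π]:
  ∫_{-π}^{π} sin(nx)^2 dx = π, ∫ cos(mx)^2 dx = π, and cross terms integrate to 0.
So ∫_{-π}^{π} f(x)^2 dx = 4^2 · π + 1^2 · π = (16 + 1)π.
Divide by 2π: (16 + 1)/2 = 17/2.
By Parseval, this equals Σ |c_n|^2.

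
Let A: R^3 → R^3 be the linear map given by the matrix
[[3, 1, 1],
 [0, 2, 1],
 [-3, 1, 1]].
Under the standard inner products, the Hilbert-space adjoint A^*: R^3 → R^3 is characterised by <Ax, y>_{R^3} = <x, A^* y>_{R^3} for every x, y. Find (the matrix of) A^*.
A^* = A^T =
[[3, 0, -3],
 [1, 2, 1],
 [1, 1, 1]]

For real matrices with standard dot products, the defining identity <Ax, y> = <x, A^* y> gives (Ax)^T y = x^T (A^*) y, i.e. x^T A^T y = x^T (A^*) y. Since this holds for all x, y, we must have A^* = A^T. Therefore
A^* =
[[3, 0, -3],
 [1, 2, 1],
 [1, 1, 1]].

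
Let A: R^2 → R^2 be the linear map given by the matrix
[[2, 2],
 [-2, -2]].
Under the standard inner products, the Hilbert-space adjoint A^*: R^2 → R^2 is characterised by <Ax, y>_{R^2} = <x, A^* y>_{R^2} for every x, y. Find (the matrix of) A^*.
A^* = A^T =
[[2, -2],
 [2, -2]]

For real matrices with standard dot products, the defining identity <Ax, y> = <x, A^* y> gives (Ax)^T y = x^T (A^*) y, i.e. x^T A^T y = x^T (A^*) y. Since this holds for all x, y, we must have A^* = A^T. Therefore
A^* =
[[2, -2],
 [2, -2]].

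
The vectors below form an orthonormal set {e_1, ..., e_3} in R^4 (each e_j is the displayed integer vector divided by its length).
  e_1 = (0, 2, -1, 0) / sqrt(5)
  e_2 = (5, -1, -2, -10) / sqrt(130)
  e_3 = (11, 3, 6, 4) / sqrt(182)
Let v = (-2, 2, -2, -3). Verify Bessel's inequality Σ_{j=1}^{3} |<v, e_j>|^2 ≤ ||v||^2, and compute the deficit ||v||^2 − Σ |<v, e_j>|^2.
Σ |<v, e_j>|^2 = 138/7; ||v||^2 = 21; deficit = 9/7

Write each e_j = u_j / sqrt(<u_j, u_j>) where u_j is the displayed integer vector. Then <v, e_j> = <v, u_j> / sqrt(<u_j, u_j>), so |<v, e_j>|^2 = <v, u_j>^2 / <u_j, u_j>.
Coefficients: <v, e_1> = 6/sqrt(5), <v, e_2> = 22/sqrt(130), <v, e_3> = -40/sqrt(182).
Square and sum: Σ |<v, e_j>|^2 = 138/7.
Compute ||v||^2 = v·v = 21.
Deficit = 21 − 138/7 = 9/7 ≥ 0, confirming Bessel's inequality. (The deficit equals ||v − Σ <v,e_j> e_j||^2, the squared distance from v to span{e_j}.)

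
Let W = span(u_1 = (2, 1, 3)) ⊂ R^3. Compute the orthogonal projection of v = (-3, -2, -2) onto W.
proj_W(v) = (-2, -1, -3)

Set up U = [u_1 | ... | u_1] ∈ R^(3×1). The projector onto W = col(U) is P = U (U^T U)^(-1) U^T.
Compute U^T U =
  [14],
and U^T v = (-14).
Solve U^T U · c = U^T v for the coefficients: c = (-1). The projection is proj_W(v) = U c.
Check: (v - proj_W(v)) · u_1 = 0  (should be 0).
Result: proj_W(v) = (-2, -1, -3).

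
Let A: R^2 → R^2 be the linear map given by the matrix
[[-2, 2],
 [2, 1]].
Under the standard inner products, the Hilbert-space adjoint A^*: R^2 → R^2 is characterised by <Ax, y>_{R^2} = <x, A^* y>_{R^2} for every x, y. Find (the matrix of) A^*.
A^* = A^T =
[[-2, 2],
 [2, 1]]

For real matrices with standard dot products, the defining identity <Ax, y> = <x, A^* y> gives (Ax)^T y = x^T (A^*) y, i.e. x^T A^T y = x^T (A^*) y. Since this holds for all x, y, we must have A^* = A^T. Therefore
A^* =
[[-2, 2],
 [2, 1]].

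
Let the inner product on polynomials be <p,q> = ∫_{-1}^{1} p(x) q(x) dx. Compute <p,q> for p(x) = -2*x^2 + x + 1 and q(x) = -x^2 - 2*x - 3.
<p,q> = -16/5

Expand the product: p(x)·q(x) = 2*x^4 + 3*x^3 + 3*x^2 - 5*x - 3.
∫_{-1}^{1} of each monomial x^k gives [2/(k+1) if k even, 0 if k odd]. Integrating term-by-term (or equivalently evaluating the antiderivative F(x) = 2*x^5/5 + 3*x^4/4 + x^3 - 5*x^2/2 - 3*x at the endpoints):
  F(1) − F(−1) = -67/20 − (-3/20) = -16/5.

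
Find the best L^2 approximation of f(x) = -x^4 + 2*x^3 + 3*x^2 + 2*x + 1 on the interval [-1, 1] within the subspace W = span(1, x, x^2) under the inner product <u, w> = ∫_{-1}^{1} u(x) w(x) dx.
g(x) = 15*x^2/7 + 16*x/5 + 38/35

The best approximation g ∈ W is the orthogonal projection of f onto W. Writing g = a_0 + a_1 x + a_2 x^2, the coefficients solve the normal equations G · a = b where
  G_{ij} = <φ_i, φ_j> and b_i = <f, φ_i>, with φ_0 = 1, φ_1 = x, φ_2 = x^2.
G =
  [2, 0, 2/3]
  [0, 2/3, 0]
  [2/3, 0, 2/5],
b = (18/5, 32/15, 166/105).
Solving gives a_0 = 38/35, a_1 = 16/5, a_2 = 15/7, so
  g(x) = 15*x^2/7 + 16*x/5 + 38/35.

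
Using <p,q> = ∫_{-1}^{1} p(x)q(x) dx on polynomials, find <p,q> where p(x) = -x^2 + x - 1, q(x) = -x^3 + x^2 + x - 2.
<p,q> = 68/15

Expand the product: p(x)·q(x) = x^5 - 2*x^4 + x^3 + 2*x^2 - 3*x + 2.
∫_{-1}^{1} of each monomial x^k gives [2/(k+1) if k even, 0 if k odd]. Integrating term-by-term (or equivalently evaluating the antiderivative F(x) = x^6/6 - 2*x^5/5 + x^4/4 + 2*x^3/3 - 3*x^2/2 + 2*x at the endpoints):
  F(1) − F(−1) = 71/60 − (-67/20) = 68/15.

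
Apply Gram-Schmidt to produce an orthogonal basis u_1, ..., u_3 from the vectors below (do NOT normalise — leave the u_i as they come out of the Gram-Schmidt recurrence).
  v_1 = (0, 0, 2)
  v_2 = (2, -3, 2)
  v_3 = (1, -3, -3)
Orthogonal basis:
  u_1 = (0, 0, 2)
  u_2 = (2, -3, 0)
  u_3 = (-9/13, -6/13, 0)

Apply the Gram-Schmidt recurrence
  u_1 = v_1
  u_i = v_i − Σ_{j<i} ((v_i · u_j) / (u_j · u_j)) · u_j.

Step by step this gives:
  u_1 = (0, 0, 2)
  u_2 = (2, -3, 0)
  u_3 = (-9/13, -6/13, 0)

Orthogonality check:
  u_2 · u_1 = 0 (should be 0)
  u_3 · u_1 = 0 (should be 0)
  u_3 · u_2 = 0 (should be 0)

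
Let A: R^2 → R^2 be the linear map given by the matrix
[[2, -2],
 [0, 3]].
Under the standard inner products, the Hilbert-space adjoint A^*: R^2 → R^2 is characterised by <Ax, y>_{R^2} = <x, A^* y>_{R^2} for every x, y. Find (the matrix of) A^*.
A^* = A^T =
[[2, 0],
 [-2, 3]]

For real matrices with standard dot products, the defining identity <Ax, y> = <x, A^* y> gives (Ax)^T y = x^T (A^*) y, i.e. x^T A^T y = x^T (A^*) y. Since this holds for all x, y, we must have A^* = A^T. Therefore
A^* =
[[2, 0],
 [-2, 3]].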